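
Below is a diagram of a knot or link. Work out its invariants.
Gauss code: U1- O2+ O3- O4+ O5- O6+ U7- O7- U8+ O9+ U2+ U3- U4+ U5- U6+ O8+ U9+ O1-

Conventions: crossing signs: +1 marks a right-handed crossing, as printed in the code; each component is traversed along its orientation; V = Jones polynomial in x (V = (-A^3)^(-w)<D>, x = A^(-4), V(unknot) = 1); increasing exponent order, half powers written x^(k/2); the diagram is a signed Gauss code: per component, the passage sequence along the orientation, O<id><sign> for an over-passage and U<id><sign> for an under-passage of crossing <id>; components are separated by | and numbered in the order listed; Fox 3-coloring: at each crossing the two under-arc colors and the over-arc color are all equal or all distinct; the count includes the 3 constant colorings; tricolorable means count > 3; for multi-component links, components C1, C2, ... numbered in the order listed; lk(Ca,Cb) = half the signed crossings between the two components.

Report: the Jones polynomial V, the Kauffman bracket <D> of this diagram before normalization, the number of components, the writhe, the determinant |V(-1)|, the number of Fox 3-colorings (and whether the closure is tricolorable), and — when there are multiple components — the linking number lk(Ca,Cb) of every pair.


Jones polynomial: V(x) = x + x^3 - x^4
<D> = A^-13 - A^-9 - A^-1; writhe +1
components 1, writhe +1 (9 crossings)
3-colorings: 9 of 3^9, det 3 — tricolorable
note: det 3 = |V(-1)|; divisible by 3, so tricolorable


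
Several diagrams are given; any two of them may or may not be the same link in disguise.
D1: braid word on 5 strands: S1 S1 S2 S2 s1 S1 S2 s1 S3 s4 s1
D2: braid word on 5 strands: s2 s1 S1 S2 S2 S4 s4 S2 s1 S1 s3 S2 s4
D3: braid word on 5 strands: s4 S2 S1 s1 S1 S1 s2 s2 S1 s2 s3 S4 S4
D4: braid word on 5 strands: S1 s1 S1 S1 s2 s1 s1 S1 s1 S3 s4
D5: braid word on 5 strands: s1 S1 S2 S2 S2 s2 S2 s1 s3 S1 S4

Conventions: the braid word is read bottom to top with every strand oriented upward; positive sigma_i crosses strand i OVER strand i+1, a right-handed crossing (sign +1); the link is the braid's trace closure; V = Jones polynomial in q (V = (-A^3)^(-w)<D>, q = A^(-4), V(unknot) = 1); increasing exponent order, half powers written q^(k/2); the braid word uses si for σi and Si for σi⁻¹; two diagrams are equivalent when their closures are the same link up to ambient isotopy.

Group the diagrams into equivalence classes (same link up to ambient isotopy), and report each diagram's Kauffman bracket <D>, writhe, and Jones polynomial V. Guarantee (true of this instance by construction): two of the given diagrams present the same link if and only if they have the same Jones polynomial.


equivalence classes: {D1, D2, D5} | {D3} | {D4}
D1 (bracket A^-7 + A^-3 + A - A^9; 11 crossings at w = -3): V = q^(-9/2) - q^(-5/2) - q^(-3/2) - q^(-1/2)
V(D2) = q^(-9/2) - q^(-5/2) - q^(-3/2) - q^(-1/2)  [13 crossings, <D> = A^-1 + A^3 + A^7 - A^15, w = -1]
V(D3) = q^(-7/2) - q^(-5/2) + q^(-3/2) - 2q^(-1/2) - q^(3/2)  (w -1, c 13, <D> = A^-9 + 2A^-1 - A^3 + A^7 - A^11)
D4 (bracket A + A^5; 11 crossings at w = +1): V = -q^(-1/2) - q^(1/2)
D5 (bracket A^-7 + A^-3 + A - A^9; 11 crossings at w = -3): V = q^(-9/2) - q^(-5/2) - q^(-3/2) - q^(-1/2)
key observation: V(q) takes 3 values over 5 diagrams, fixing the grouping


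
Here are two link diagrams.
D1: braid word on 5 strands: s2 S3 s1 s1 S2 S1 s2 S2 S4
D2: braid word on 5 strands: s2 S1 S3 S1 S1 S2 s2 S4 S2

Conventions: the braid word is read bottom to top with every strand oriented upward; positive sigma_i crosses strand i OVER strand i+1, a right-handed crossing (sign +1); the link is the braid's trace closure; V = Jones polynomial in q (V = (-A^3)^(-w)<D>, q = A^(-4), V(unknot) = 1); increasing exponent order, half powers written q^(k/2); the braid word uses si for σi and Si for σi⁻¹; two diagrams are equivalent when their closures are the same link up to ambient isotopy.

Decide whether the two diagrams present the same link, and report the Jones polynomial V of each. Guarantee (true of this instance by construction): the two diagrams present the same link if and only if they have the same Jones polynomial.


same link: no
V(D1) = -q^(1/2) - q^(5/2)  [9 crossings, <D> = A^-13 + A^-5, w = -1]
D2 (bracket A^-13 + A^-9 + A^-5 - A^3; 9 crossings at w = -5): V = q^(-9/2) - q^(-5/2) - q^(-3/2) - q^(-1/2)
note: V(q) takes 2 values over 2 diagrams, fixing the grouping


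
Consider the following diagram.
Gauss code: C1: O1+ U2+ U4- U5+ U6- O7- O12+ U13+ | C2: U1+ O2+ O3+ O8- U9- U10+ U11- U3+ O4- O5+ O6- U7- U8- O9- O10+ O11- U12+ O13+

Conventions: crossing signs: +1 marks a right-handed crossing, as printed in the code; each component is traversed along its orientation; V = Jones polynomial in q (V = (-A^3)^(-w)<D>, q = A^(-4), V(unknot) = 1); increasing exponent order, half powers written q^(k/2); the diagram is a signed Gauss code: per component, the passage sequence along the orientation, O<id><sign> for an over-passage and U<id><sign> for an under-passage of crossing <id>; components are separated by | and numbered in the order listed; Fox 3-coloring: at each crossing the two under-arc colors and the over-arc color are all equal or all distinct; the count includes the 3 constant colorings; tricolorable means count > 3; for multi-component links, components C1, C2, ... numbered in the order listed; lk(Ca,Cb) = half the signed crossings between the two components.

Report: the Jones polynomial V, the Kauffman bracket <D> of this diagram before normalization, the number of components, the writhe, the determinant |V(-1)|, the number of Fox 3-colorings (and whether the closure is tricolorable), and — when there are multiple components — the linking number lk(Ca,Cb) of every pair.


Jones polynomial: V(q) = q^(-5/2) - 2q^(-3/2) + 2q^(-1/2) - 4q^(1/2) + 3q^(3/2) - 3q^(5/2) + 2q^(7/2) - q^(9/2)
<D> = A^-15 - 2A^-11 + 3A^-7 - 3A^-3 + 4A - 2A^5 + 2A^9 - A^13; writhe +1
components 2, writhe +1 (13 crossings)
linking number lk(C1,C2) = +1
3-colorings: 9 of 3^13, det 18 — tricolorable
note: |V(-1)| = 18: so tricolorable, since 3 divides 18


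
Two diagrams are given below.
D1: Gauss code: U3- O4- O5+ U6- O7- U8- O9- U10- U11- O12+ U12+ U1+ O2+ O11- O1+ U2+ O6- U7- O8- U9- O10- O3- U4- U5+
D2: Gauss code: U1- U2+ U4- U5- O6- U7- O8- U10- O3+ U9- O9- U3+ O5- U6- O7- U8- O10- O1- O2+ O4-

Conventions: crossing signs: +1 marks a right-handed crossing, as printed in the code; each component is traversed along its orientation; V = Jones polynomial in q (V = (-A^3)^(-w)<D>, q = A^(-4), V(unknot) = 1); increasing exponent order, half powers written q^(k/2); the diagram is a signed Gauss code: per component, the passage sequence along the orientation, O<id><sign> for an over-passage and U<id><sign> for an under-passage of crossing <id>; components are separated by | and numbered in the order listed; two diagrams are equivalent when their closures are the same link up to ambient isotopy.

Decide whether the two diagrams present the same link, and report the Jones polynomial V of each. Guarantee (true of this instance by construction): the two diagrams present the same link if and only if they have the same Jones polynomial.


equivalent: yes
D1 (bracket A^-4 + A^4 - A^8 + A^12 - A^16; 12 crossings at w = -4): V = -q^-7 + q^-6 - q^-5 + q^-4 + q^-2
D2 (bracket A^-10 + A^-2 - A^2 + A^6 - A^10; 10 crossings at w = -6): V = -q^-7 + q^-6 - q^-5 + q^-4 + q^-2
key observation: Reidemeister moves carry D1 (12 crossings) to D2 (10)


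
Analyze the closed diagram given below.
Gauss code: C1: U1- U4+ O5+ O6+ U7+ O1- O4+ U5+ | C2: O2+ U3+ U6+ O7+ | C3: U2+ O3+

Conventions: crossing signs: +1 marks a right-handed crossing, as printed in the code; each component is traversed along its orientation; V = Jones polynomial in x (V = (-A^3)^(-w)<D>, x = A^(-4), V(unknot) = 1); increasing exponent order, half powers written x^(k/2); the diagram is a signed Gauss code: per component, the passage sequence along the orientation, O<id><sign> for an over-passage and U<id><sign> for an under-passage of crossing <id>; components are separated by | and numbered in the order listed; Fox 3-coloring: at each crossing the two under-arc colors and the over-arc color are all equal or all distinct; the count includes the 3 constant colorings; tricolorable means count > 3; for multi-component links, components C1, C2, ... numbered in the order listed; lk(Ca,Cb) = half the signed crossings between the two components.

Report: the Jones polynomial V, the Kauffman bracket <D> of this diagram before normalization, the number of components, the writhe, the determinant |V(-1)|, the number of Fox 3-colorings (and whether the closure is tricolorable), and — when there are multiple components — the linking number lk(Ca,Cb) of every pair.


V = x + 2x^3 + x^5
<D> = -A^-5 - 2A^3 - A^11 (w = +5)
3 components over 7 crossings, w = +5
lk(C1,C2): +1
lk(C1,C3) = 0
linking number lk(C2,C3) = +1
3 Fox colorings among 3^7, |V(-1)| = 4: not tricolorable
why: w = +5 shifts under R1 moves; the (-A^3)^(-5) factor cancels that in V


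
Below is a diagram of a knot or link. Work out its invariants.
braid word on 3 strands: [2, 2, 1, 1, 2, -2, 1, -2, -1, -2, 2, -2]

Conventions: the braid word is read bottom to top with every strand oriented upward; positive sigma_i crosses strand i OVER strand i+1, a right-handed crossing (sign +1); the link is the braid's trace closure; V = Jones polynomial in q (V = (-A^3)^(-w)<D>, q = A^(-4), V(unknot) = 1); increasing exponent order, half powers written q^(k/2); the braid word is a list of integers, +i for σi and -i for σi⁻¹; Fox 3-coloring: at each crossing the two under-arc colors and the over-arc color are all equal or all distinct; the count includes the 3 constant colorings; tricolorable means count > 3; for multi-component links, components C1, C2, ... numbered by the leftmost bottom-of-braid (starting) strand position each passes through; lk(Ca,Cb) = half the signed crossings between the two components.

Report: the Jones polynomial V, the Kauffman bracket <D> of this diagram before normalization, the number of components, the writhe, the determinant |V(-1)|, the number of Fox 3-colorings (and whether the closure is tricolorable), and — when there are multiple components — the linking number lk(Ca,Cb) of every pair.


V(q) = q + q^3 - q^4
bracket: -A^-10 + A^-6 + A^2, w = +2
1 component, writhe +2, over 12 crossings
det 3, colorings 9 of 3^12 — tricolorable
observation: free reduction leaves σ2 σ2 σ1 σ1 σ1 σ2⁻¹ σ1⁻¹ σ2⁻¹ of the original 12 letters


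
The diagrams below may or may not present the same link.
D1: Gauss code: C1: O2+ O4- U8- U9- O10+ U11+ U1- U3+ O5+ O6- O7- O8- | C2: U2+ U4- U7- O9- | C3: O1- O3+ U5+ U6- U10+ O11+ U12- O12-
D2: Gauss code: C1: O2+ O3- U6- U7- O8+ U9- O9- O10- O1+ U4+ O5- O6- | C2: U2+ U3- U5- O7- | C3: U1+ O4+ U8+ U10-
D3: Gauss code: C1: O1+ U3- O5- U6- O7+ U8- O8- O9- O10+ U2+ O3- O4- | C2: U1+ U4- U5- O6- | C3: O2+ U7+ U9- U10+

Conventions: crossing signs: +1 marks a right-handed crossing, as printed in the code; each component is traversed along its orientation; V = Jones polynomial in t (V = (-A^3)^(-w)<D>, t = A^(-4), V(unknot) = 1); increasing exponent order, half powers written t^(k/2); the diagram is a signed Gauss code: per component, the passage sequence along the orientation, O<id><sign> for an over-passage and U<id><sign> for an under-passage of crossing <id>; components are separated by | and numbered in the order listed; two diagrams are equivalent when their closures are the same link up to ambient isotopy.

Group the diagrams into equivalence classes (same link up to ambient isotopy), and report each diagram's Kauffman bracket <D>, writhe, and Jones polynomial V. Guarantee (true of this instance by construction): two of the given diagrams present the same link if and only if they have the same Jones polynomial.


grouping into links: {D1, D2, D3}
V(D1) = t^-2 + 2 + t^2  (w -2, c 12, <D> = A^-14 + 2A^-6 + A^2)
V(D2) = t^-2 + 2 + t^2  [10 crossings, <D> = A^-14 + 2A^-6 + A^2, w = -2]
V(D3) = t^-2 + 2 + t^2  [10 crossings, <D> = A^-14 + 2A^-6 + A^2, w = -2]
why: all 3 diagrams share one V(t), hence one class


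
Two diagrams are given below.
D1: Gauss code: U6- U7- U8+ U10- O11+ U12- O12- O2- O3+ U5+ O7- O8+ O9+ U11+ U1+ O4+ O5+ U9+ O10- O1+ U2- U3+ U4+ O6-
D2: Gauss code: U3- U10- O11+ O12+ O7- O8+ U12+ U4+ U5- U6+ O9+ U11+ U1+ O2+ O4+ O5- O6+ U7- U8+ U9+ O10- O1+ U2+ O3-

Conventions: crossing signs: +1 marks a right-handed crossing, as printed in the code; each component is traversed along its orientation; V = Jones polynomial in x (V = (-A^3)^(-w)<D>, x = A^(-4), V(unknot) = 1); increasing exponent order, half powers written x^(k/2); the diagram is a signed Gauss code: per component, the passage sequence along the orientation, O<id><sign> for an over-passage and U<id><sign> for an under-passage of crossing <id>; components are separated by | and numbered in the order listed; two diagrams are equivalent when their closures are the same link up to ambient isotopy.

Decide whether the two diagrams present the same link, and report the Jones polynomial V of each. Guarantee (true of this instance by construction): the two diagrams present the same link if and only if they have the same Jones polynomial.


equivalent: yes
D1 (bracket -A^-18 + A^-14 - A^-10 + 2A^-6 - A^-2 + A^2; 12 crossings at w = +2): V = x - x^2 + 2x^3 - x^4 + x^5 - x^6
V(D2) = x - x^2 + 2x^3 - x^4 + x^5 - x^6  [12 crossings, <D> = -A^-12 + A^-8 - A^-4 + 2 - A^4 + A^8, w = +4]
observation: one V(x) for all 2 diagrams — one class (guaranteed)


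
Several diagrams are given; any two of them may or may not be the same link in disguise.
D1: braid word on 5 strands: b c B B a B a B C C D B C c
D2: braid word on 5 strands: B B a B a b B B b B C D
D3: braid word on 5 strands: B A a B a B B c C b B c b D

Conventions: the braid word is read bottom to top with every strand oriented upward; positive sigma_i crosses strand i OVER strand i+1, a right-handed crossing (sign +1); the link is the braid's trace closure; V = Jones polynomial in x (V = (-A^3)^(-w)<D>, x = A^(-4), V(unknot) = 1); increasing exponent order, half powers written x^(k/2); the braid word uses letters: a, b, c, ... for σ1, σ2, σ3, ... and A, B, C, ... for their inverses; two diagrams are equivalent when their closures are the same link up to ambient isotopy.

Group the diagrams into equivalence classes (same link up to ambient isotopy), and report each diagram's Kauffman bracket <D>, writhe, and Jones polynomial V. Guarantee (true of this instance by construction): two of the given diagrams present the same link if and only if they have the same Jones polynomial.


classes: {D1, D2} | {D3}
V(D1) = x^-5 - 2x^-4 + 2x^-3 - 2x^-2 + 2x^-1 - 1 + x  [14 crossings, <D> = A^-16 - A^-12 + 2A^-8 - 2A^-4 + 2 - 2A^4 + A^8, w = -4]
V(D2) = x^-5 - 2x^-4 + 2x^-3 - 2x^-2 + 2x^-1 - 1 + x  [12 crossings, <D> = A^-16 - A^-12 + 2A^-8 - 2A^-4 + 2 - 2A^4 + A^8, w = -4]
V(D3) = -x^-4 + x^-3 + x^-1  [14 crossings, <D> = A^-2 + A^6 - A^10, w = -2]
note: 2 classes among 3 diagrams; unequal V(x) rules out equality


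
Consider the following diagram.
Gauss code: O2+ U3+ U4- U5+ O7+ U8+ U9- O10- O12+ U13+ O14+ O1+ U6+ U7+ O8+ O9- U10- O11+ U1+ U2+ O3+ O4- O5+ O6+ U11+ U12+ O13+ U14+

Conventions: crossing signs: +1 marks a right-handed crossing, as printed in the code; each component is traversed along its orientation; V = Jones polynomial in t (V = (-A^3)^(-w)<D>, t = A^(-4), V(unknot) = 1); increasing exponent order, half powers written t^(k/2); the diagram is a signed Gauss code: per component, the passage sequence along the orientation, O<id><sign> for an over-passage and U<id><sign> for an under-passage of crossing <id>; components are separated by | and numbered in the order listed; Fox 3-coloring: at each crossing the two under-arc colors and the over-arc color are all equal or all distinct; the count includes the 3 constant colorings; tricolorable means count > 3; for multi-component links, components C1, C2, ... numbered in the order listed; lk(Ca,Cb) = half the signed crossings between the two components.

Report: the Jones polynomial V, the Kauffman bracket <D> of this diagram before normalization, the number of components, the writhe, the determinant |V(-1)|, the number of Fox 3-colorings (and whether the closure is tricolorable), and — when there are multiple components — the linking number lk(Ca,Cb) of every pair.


Jones polynomial: V(t) = t^3 + t^5 - t^8
<D> = -A^-8 + A^4 + A^12; writhe +8
components 1, writhe +8 (14 crossings)
3-colorings: 9 of 3^14, det 3 — tricolorable
note: det 3 = |V(-1)|; divisible by 3, so tricolorable


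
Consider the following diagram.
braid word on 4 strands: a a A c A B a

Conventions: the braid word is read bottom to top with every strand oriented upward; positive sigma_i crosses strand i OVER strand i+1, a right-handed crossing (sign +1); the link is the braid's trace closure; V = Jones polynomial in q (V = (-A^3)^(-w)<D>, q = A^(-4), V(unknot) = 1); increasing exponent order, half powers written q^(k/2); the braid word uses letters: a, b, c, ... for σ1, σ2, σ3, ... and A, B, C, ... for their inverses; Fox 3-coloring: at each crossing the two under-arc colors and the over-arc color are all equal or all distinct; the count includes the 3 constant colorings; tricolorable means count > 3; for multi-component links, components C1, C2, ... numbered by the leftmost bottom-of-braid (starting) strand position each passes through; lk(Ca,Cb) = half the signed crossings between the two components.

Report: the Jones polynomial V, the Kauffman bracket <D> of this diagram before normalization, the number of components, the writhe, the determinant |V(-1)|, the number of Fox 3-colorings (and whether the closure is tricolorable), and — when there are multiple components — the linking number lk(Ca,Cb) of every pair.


Jones polynomial: V(q) = 1
<D> = -A^3; writhe +1
components 1, writhe +1 (7 crossings)
3-colorings: 3 of 3^7, det 1 — not tricolorable
note: |V(-1)| = 1: so not tricolorable, since 3 does not divide 1


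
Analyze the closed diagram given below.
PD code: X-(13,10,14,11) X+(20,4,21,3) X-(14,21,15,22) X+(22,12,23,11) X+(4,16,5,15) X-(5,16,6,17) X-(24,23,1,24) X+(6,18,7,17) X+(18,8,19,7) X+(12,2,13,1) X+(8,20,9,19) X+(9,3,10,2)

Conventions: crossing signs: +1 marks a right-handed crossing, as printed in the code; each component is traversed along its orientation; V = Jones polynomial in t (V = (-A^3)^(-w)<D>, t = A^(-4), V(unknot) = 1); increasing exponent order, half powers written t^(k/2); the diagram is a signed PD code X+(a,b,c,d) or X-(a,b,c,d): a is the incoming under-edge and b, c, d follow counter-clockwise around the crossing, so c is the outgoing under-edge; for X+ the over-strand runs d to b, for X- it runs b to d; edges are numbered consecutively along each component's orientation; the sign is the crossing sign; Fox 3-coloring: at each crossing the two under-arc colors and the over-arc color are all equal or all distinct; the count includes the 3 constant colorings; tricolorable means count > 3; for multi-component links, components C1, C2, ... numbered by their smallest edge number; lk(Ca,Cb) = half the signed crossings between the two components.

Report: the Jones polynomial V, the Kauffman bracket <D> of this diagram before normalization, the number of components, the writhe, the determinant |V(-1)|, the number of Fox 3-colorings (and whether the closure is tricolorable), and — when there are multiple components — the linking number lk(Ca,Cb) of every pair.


V(t) = t^2 + t^4 - t^5 + t^6 - t^7
bracket: -A^-16 + A^-12 - A^-8 + A^-4 + A^4, w = +4
1 component, writhe +4, over 12 crossings
det 5, colorings 3 of 3^12 — not tricolorable
observation: w = +4 shifts under R1 moves; the (-A^3)^(-4) factor cancels that in V


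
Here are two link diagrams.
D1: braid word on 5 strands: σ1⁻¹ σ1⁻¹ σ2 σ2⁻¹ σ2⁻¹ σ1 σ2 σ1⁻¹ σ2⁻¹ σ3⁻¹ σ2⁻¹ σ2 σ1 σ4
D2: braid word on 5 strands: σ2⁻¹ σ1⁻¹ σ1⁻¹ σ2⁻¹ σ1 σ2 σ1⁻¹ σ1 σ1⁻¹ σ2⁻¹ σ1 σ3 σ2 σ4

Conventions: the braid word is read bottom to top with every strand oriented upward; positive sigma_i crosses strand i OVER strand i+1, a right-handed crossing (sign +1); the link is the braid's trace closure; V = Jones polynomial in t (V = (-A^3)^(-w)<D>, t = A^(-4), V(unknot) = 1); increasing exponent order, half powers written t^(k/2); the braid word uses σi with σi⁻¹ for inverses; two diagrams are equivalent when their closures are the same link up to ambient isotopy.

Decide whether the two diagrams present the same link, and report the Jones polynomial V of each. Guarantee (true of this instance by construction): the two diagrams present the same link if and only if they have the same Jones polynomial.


equivalent: yes
D1 (bracket A^-6 + A^-2 + A^2 + A^6; 14 crossings at w = -2): V = t^-3 + t^-2 + t^-1 + 1
D2 (bracket 1 + A^4 + A^8 + A^12; 14 crossings at w = 0): V = t^-3 + t^-2 + t^-1 + 1
key observation: one V(t) for all 2 diagrams — one class (guaranteed)


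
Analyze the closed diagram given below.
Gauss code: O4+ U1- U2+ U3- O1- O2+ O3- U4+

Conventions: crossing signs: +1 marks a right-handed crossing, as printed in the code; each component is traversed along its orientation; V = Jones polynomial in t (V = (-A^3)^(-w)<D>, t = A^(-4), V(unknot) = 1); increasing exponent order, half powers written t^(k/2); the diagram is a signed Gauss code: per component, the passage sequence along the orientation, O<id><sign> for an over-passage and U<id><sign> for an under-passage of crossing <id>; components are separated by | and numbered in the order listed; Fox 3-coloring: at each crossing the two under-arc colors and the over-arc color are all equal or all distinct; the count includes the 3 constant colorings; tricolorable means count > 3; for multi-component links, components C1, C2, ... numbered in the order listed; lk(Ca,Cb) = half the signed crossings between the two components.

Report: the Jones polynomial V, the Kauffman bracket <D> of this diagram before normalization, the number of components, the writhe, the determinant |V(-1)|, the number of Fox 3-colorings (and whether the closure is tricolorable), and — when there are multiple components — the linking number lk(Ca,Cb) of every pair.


V(t) = 1
bracket: 1, w = 0
1 component, writhe 0, over 4 crossings
det 1, colorings 3 of 3^4 — not tricolorable
observation: |V(-1)| = 1: so not tricolorable, since 3 does not divide 1


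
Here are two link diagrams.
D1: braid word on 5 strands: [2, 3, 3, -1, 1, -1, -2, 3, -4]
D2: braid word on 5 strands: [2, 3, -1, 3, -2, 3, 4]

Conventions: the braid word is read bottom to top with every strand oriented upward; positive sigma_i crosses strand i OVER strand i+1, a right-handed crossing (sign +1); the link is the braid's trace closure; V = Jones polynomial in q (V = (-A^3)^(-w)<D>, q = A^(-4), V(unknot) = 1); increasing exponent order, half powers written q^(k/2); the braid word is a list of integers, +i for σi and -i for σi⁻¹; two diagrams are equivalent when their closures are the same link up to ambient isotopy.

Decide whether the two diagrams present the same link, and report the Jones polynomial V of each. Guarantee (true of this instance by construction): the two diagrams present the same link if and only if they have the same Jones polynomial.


equivalent: yes
D1 (bracket A^-7 + A; 9 crossings at w = +1): V = -q^(1/2) - q^(5/2)
V(D2) = -q^(1/2) - q^(5/2)  [7 crossings, <D> = A^-1 + A^7, w = +3]
observation: one V(q) for all 2 diagrams — one class (guaranteed)


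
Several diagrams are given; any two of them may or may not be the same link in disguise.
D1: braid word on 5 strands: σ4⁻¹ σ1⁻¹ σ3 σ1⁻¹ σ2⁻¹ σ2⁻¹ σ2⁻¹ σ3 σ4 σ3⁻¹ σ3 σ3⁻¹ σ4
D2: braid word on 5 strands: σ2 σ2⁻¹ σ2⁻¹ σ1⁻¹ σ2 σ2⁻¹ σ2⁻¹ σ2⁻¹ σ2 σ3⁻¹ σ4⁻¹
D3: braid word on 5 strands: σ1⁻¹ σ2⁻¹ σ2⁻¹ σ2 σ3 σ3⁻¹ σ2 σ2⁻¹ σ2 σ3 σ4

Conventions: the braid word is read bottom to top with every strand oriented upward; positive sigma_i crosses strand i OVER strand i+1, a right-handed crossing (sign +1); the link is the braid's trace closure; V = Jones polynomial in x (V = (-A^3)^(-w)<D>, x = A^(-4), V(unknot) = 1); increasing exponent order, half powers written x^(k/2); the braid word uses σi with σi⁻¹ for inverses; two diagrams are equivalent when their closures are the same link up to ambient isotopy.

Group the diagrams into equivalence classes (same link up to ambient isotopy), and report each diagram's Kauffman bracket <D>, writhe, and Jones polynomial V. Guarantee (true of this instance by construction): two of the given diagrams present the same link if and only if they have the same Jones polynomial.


equivalence classes: {D1} | {D2} | {D3}
D1 (bracket A^-3 + 2A^5 - A^9 + A^13 - A^17; 13 crossings at w = -3): V = x^(-13/2) - x^(-11/2) + x^(-9/2) - 2x^(-7/2) - x^(-3/2)
D2 (bracket A^-13 + A^-5; 11 crossings at w = -5): V = -x^(-5/2) - x^(-1/2)
V(D3) = -x^(-1/2) - x^(1/2)  (w +1, c 11, <D> = A + A^5)
observation: 3 classes among 3 diagrams; unequal V(x) rules out equality


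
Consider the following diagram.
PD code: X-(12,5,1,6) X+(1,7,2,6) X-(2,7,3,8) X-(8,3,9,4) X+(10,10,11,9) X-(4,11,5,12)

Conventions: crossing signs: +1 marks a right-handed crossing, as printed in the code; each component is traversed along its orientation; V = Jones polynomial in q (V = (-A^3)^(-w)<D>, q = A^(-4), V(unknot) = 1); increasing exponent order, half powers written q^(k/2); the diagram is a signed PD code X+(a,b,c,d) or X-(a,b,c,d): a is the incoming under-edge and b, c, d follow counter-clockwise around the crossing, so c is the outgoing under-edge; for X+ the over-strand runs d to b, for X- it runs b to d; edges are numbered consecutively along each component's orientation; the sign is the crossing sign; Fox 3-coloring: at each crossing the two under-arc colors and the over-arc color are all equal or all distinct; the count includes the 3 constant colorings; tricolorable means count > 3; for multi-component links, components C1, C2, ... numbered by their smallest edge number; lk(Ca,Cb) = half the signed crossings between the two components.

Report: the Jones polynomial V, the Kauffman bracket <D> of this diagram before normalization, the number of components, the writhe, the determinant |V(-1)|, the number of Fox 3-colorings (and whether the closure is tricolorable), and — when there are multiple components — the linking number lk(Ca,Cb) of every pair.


V = -q^-4 + q^-3 + q^-1
<D> = A^-2 + A^6 - A^10 (w = -2)
1 component over 6 crossings, w = -2
9 Fox colorings among 3^6, |V(-1)| = 3: tricolorable
why: w = -2 (over 6 crossings) is diagram-only; (-A^3)^(2) removes it from V


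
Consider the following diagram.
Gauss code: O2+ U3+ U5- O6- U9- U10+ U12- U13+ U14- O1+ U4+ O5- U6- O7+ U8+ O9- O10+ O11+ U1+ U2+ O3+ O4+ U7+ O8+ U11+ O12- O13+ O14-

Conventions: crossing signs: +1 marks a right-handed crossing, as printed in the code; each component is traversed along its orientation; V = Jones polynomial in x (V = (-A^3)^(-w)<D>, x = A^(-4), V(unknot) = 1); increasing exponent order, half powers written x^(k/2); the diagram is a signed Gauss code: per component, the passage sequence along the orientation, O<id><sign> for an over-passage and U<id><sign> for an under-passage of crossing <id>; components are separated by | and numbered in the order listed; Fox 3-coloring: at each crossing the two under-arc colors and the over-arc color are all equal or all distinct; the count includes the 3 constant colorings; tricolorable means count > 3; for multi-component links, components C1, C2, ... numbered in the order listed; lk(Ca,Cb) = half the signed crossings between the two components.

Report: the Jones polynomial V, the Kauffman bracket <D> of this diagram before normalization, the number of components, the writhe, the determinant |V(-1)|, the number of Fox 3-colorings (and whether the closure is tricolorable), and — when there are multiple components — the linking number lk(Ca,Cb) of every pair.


Jones polynomial: V(x) = -1 + 2x - 2x^2 + 4x^3 - 3x^4 + 3x^5 - 2x^6 + x^7 - x^8
<D> = -A^-20 + A^-16 - 2A^-12 + 3A^-8 - 3A^-4 + 4 - 2A^4 + 2A^8 - A^12; writhe +4
components 1, writhe +4 (14 crossings)
3-colorings: 3 of 3^14, det 19 — not tricolorable
note: w = +4 shifts under R1 moves; the (-A^3)^(-4) factor cancels that in V


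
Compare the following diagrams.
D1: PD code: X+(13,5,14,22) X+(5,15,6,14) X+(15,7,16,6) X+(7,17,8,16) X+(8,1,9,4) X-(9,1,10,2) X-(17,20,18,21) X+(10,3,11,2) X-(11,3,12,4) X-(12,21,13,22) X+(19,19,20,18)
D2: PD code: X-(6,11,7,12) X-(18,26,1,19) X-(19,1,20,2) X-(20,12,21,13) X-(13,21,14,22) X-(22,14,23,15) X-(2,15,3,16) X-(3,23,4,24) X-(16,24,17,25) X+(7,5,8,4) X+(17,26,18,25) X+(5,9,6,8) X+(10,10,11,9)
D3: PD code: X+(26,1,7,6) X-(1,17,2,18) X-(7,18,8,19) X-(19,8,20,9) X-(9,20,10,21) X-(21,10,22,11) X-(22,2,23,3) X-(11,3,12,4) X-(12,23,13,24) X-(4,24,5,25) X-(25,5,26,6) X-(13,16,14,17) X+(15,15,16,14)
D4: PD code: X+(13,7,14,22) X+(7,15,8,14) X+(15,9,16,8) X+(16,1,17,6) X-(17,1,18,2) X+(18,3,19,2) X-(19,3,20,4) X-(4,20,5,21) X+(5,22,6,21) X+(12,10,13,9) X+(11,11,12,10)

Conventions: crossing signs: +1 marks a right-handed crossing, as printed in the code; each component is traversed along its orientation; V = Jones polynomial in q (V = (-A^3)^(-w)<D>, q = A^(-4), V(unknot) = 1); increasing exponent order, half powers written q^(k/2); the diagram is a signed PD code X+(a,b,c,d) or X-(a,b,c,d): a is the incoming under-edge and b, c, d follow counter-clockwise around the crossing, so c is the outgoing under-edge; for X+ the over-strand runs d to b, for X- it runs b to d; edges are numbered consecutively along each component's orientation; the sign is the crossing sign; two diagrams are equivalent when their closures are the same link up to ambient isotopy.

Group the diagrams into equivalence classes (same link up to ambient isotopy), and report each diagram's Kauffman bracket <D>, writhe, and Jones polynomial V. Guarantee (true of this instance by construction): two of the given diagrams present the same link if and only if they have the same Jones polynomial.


grouping into links: {D1, D4} | {D2} | {D3}
V(D1) = -q^(1/2) - q^(3/2) - q^(5/2) + q^(9/2)  (w +3, c 11, <D> = -A^-9 + A^-1 + A^3 + A^7)
D2 (bracket A^-5 + A^3 - A^7 + A^11 - A^15 + A^19; 13 crossings at w = -5): V = -q^(-17/2) + q^(-15/2) - q^(-13/2) + q^(-11/2) - q^(-9/2) - q^(-5/2)
V(D3) = q^(-21/2) - q^(-15/2) - q^(-11/2) - q^(-7/2)  [13 crossings, <D> = A^-13 + A^-5 + A^3 - A^15, w = -9]
D4 (bracket -A^-3 + A^5 + A^9 + A^13; 11 crossings at w = +5): V = -q^(1/2) - q^(3/2) - q^(5/2) + q^(9/2)
key observation: V(q) takes 3 values over 4 diagrams, fixing the grouping


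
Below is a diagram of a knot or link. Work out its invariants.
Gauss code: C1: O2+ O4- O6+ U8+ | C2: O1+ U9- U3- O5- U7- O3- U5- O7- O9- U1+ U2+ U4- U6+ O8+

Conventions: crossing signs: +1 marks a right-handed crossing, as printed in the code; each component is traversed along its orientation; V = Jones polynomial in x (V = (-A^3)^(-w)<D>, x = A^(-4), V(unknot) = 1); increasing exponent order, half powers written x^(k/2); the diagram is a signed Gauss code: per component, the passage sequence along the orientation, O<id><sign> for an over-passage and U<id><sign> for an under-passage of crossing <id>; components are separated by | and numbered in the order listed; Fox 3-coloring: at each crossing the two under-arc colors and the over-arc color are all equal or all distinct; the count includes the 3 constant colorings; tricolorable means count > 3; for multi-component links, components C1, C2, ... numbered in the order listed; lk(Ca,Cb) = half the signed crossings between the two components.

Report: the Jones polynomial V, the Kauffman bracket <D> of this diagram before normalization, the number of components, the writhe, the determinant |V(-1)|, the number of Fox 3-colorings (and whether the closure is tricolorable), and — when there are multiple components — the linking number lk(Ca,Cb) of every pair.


V = x^(-7/2) - x^(-5/2) + x^(-3/2) - 2x^(-1/2) - x^(3/2)
<D> = A^-9 + 2A^-1 - A^3 + A^7 - A^11 (w = -1)
2 components over 9 crossings, w = -1
lk(C1,C2): +1
9 Fox colorings among 3^9, |V(-1)| = 6: tricolorable
why: |V(-1)| = 6: so tricolorable, since 3 divides 6


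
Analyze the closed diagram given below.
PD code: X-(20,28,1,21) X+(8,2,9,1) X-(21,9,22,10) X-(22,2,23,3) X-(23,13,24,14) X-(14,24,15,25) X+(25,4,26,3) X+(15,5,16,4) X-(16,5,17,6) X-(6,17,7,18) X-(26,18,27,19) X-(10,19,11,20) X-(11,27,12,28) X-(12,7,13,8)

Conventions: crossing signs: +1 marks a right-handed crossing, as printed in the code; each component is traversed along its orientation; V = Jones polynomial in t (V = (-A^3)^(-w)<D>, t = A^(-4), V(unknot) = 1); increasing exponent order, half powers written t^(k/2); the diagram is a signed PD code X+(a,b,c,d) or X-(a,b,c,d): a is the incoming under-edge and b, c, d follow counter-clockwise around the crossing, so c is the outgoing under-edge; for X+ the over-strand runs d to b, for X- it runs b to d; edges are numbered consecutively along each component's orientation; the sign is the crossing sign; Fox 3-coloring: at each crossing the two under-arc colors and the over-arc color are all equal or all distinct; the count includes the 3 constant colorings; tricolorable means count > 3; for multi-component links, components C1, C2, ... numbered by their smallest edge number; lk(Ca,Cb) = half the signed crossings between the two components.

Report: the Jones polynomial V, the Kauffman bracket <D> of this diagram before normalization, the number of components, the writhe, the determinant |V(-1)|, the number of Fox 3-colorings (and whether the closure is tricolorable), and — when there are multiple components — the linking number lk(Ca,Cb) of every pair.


Jones polynomial: V(t) = -t^(-21/2) + 2t^(-19/2) - 3t^(-17/2) + 4t^(-15/2) - 4t^(-13/2) + 3t^(-11/2) - 3t^(-9/2) + t^(-7/2) - t^(-5/2)
<D> = -A^-14 + A^-10 - 3A^-6 + 3A^-2 - 4A^2 + 4A^6 - 3A^10 + 2A^14 - A^18; writhe -8
components 2, writhe -8 (14 crossings)
linking number lk(C1,C2) = -3
3-colorings: 3 of 3^14, det 22 — not tricolorable
note: summing lk over 1 pair gives -3


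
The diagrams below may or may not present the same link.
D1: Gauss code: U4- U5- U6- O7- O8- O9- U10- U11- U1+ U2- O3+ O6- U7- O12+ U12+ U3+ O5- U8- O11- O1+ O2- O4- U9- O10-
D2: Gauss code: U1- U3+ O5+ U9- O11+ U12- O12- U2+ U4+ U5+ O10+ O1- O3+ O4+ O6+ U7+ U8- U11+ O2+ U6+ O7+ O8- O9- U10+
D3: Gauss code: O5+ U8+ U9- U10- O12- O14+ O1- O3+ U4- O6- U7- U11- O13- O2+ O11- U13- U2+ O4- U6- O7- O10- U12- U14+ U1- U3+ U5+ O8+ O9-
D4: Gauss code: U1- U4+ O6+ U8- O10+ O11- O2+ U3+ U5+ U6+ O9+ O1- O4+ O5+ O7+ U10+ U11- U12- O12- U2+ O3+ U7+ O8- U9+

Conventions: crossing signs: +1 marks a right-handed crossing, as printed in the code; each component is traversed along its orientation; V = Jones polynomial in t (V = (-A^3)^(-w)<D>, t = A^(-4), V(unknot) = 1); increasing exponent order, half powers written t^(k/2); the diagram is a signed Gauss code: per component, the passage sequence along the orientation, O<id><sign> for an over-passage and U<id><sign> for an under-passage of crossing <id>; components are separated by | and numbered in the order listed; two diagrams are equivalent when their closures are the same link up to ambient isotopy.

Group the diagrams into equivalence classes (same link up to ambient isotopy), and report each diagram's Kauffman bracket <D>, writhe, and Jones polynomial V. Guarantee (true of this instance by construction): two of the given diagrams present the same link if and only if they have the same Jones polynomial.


classes: {D1} | {D2, D4} | {D3}
V(D1) = -t^-9 + t^-8 - 2t^-7 + 3t^-6 - 2t^-5 + 2t^-4 - t^-3 + t^-2  [12 crossings, <D> = A^-10 - A^-6 + 2A^-2 - 2A^2 + 3A^6 - 2A^10 + A^14 - A^18, w = -6]
D2 (bracket -A^-12 + A^-8 - A^-4 + 2 - A^4 + A^8; 12 crossings at w = +4): V = t - t^2 + 2t^3 - t^4 + t^5 - t^6
D3 (bracket A^-8 + 1 - A^4; 14 crossings at w = -4): V = -t^-4 + t^-3 + t^-1
D4 (bracket -A^-12 + A^-8 - A^-4 + 2 - A^4 + A^8; 12 crossings at w = +4): V = t - t^2 + 2t^3 - t^4 + t^5 - t^6
insight: 3 classes among 4 diagrams; unequal V(t) rules out equality


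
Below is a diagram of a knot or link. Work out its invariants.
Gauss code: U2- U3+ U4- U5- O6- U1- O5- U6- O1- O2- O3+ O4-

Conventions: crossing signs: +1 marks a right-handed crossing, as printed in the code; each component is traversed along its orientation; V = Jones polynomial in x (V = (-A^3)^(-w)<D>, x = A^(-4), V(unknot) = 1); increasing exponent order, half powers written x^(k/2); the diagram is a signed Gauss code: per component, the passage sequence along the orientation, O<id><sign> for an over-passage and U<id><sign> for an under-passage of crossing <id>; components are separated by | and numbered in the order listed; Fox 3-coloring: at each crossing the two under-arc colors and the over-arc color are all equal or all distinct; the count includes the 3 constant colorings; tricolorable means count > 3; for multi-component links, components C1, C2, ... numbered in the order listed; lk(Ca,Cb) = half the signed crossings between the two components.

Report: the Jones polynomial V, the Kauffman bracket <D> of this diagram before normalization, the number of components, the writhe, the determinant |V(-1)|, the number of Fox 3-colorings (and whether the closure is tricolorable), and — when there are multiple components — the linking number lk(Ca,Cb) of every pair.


Jones polynomial: V(x) = -x^-4 + x^-3 + x^-1
<D> = A^-8 + 1 - A^4; writhe -4
components 1, writhe -4 (6 crossings)
3-colorings: 9 of 3^6, det 3 — tricolorable
note: w = -4 shifts under R1 moves; the (-A^3)^(4) factor cancels that in V


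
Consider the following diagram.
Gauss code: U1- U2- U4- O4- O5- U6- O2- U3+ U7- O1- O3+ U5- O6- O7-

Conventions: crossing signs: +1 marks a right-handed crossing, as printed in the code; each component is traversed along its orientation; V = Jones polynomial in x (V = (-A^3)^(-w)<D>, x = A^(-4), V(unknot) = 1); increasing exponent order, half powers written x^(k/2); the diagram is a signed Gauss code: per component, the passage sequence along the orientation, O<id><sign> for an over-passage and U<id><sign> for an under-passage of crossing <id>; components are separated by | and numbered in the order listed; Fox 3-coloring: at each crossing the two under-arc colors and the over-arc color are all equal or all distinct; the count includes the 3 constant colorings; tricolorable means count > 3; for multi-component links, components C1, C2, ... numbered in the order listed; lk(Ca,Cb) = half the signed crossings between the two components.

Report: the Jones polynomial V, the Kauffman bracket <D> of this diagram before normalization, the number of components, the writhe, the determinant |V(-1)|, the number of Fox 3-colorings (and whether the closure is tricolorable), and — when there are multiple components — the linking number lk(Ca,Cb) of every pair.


V = -x^-6 + x^-5 - x^-4 + 2x^-3 - x^-2 + x^-1
<D> = -A^-11 + A^-7 - 2A^-3 + A - A^5 + A^9 (w = -5)
1 component over 7 crossings, w = -5
3 Fox colorings among 3^7, |V(-1)| = 7: not tricolorable
why: det 7 = |V(-1)|; not divisible by 3, so not tricolorable


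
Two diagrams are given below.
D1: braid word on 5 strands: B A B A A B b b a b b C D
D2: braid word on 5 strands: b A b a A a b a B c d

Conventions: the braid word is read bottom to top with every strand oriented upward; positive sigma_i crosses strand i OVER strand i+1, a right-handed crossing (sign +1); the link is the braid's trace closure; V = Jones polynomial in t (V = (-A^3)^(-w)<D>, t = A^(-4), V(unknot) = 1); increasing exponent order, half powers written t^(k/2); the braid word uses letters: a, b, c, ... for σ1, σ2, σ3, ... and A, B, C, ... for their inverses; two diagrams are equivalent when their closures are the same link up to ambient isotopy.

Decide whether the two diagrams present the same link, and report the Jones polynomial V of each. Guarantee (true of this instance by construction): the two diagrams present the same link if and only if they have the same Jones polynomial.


equivalent: no
V(D1) = -t^(-1/2) - t^(1/2)  (w -3, c 13, <D> = A^-11 + A^-7)
D2 (bracket A^5 + A^13; 11 crossings at w = +5): V = -t^(1/2) - t^(5/2)
why: 2 classes among 2 diagrams; unequal V(t) rules out equality
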